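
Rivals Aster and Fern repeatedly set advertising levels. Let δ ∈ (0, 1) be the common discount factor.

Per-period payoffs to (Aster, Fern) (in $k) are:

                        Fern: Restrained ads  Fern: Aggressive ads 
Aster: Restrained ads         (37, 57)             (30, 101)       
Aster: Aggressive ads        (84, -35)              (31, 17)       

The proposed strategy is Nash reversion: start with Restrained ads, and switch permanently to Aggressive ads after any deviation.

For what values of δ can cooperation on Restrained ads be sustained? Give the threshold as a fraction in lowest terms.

Aster: cooperation gives 37 each period; deviation gives 84 once then 31 forever.
  37/(1−δ) ≥ 84 + 31δ/(1−δ) ⇒ δ ≥ 47/53.
Fern: cooperation gives 57 each period; deviation gives 101 once then 17 forever.
  δ ≥ 44/84 = 11/21.
Both must hold, so the binding constraint is Aster's: δ ≥ 47/53.

47/53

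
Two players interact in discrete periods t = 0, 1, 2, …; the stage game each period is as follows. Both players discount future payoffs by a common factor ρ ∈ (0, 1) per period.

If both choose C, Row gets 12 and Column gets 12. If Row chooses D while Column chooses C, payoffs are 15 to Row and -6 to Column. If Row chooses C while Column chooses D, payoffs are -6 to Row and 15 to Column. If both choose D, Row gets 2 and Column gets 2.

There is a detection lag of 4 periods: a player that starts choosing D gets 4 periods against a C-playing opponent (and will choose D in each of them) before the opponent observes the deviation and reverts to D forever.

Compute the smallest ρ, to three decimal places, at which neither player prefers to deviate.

0.693

The best deviation is to choose D for all 4 undetected periods, earning 15 each, then 2 forever once detected.
Deviation value: 15(1−ρ^4)/(1−ρ) + 2ρ^4/(1−ρ); cooperation value: 12/(1−ρ).
IC: 12 ≥ 15(1−ρ^4) + 2ρ^4 = 15 − 13ρ^4.
So ρ^4 ≥ 3/13, giving ρ ≥ (3/13)^(1/4) ≈ 0.693.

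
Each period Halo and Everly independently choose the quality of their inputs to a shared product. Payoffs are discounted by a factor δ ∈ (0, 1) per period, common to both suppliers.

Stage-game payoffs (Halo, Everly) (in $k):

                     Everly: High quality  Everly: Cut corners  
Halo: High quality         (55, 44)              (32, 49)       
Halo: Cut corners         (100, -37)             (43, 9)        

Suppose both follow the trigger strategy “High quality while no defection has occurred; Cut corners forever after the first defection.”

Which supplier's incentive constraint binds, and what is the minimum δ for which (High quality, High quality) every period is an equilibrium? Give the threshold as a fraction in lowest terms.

Halo; δ ≥ 15/19

Halo's threshold: (100−55)/(100−43) = 15/19.
Everly's threshold: (49−44)/(49−9) = 1/8.
15/19 > 1/8, so Halo binds and δ* = 15/19.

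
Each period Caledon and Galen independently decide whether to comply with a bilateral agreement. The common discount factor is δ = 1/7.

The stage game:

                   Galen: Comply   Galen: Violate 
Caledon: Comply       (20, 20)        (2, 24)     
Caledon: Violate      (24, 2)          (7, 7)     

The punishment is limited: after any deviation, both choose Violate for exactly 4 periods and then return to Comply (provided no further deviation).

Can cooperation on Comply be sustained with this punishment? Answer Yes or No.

Comparing payoff streams over the 5 periods until play realigns: cooperate → 20(1+δ+…+δ^4); deviate → 24 + 7(δ+…+δ^4).
Cooperation is sustained iff (20−7)(δ+…+δ^4) ≥ 24−20.
δ+…+δ^4 = 1/7·(1−(1/7)^4)/(1−1/7) = 0.1666, and (24−20)/(20−7) = 0.3077.
0.1666 < 0.3077, so cooperation is not sustainable.

No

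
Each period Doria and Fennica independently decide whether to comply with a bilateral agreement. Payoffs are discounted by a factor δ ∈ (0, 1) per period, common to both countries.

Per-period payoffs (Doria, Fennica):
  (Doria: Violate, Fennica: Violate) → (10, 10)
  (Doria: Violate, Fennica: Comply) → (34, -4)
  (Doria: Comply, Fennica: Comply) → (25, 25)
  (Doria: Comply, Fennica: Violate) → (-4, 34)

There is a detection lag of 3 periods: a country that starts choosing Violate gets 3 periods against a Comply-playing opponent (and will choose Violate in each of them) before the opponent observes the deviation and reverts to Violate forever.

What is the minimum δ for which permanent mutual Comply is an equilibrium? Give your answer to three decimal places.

0.721

The best deviation is to choose Violate for all 3 undetected periods, earning 34 each, then 10 forever once detected.
Deviation value: 34(1−δ^3)/(1−δ) + 10δ^3/(1−δ); cooperation value: 25/(1−δ).
IC: 25 ≥ 34(1−δ^3) + 10δ^3 = 34 − 24δ^3.
So δ^3 ≥ 9/24 = 3/8, giving δ ≥ (3/8)^(1/3) ≈ 0.721.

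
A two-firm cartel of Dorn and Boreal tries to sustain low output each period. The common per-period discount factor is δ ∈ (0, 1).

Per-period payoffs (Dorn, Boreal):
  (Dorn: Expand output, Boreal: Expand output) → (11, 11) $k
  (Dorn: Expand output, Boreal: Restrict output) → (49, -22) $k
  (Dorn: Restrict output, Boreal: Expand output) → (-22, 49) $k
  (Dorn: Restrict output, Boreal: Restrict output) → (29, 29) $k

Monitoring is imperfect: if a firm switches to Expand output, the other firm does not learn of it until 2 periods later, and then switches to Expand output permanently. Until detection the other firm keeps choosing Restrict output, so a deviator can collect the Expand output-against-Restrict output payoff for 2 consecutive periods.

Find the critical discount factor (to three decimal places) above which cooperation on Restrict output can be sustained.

Deviating for the 2 undetected periods gains 49−29 = 20 per period over cooperation, then loses 29−11 = 18 per period forever once punishment starts.
Gain: 20(1 + δ + … + δ^1); loss: 18·δ^2/(1−δ).
No profitable deviation ⇔ 20(1−δ^2) ≤ 18·δ^2, i.e. δ^2 ≥ 20/(20+18) = 10/19.
Hence δ ≥ (10/19)^(1/2) ≈ 0.725.

0.725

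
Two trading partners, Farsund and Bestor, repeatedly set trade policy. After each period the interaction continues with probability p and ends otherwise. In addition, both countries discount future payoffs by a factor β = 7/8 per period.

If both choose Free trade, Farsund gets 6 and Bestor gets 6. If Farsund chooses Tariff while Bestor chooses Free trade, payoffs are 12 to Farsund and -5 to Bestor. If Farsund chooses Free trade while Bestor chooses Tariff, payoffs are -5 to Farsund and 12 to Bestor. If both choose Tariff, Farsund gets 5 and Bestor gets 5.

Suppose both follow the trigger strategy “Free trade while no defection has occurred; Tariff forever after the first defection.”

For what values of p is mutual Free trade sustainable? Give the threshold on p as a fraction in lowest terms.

With continuation probability p and discount β, the effective per-period discount factor is βp.
Grim-trigger IC: βp ≥ (12−6)/(12−5) = 6/7.
So p ≥ (6/7)/(7/8) = 48/49.

48/49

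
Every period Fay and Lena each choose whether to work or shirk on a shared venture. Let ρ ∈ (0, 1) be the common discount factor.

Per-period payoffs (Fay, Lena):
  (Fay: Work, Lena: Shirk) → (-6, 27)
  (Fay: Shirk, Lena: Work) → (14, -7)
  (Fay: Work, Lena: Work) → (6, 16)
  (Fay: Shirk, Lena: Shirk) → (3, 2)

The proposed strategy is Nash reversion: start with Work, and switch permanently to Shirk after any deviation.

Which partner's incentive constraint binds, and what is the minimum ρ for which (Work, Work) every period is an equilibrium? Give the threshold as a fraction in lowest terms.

Fay; ρ ≥ 8/11

Fay: cooperation gives 6 each period; deviation gives 14 once then 3 forever.
  6/(1−ρ) ≥ 14 + 3ρ/(1−ρ) ⇒ ρ ≥ 8/11.
Lena: cooperation gives 16 each period; deviation gives 27 once then 2 forever.
  ρ ≥ 11/25.
Both must hold, so the binding constraint is Fay's: ρ ≥ 8/11.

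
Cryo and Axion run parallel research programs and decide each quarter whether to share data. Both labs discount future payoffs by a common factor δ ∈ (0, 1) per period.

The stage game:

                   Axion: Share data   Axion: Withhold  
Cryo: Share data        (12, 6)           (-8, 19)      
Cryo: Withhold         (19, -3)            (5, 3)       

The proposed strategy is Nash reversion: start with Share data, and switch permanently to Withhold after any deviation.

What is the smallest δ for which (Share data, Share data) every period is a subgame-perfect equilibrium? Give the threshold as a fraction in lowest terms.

13/16

Cryo's threshold: (19−12)/(19−5) = 1/2.
Axion's threshold: (19−6)/(19−3) = 13/16.
1/2 < 13/16, so Axion binds and δ* = 13/16.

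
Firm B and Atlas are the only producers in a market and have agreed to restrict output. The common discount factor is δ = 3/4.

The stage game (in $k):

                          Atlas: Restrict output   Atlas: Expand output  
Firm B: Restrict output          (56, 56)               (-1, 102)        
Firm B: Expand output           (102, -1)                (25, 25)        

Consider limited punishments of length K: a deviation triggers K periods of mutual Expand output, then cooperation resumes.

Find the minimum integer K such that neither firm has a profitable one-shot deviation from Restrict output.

3

IC: δ(1−δ^K)/(1−δ) ≥ (102−56)/(56−25) = 46/31.
With δ = 3/4: need 1 − δ^K ≥ 46/31·(1−3/4)/(3/4), i.e. δ^K ≤ 0.5054.
Since (3/4)^2 = 0.5625 and (3/4)^3 = 0.4219, the smallest such K is 3.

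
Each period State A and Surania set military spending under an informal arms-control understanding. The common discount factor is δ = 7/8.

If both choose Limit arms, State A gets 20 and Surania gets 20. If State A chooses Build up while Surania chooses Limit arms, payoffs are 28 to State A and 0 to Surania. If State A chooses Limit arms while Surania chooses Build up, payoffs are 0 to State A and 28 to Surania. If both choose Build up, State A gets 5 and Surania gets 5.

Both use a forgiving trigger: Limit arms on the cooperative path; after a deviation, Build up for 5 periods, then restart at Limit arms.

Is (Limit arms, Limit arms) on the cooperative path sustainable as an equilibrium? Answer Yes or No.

Yes

A one-shot deviation gives 28 now, then 5 for 5 periods, then back to 20.
Gain from deviating: (28−20) today; loss: (20−5) in each of the next 5 periods.
No-deviation condition: (20−5)(δ+…+δ^5) ≥ 28−20, i.e. δ+…+δ^5 ≥ 8/15.
At δ = 7/8: δ+…+δ^5 = 3.4096 ≥ 0.5333.
So cooperation is sustainable.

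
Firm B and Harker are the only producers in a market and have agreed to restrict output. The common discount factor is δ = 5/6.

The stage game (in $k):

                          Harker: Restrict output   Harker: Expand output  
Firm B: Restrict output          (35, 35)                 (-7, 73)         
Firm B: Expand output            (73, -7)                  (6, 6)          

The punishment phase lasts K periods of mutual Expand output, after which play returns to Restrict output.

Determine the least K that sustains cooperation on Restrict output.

2

Need Σ_{k=1}^{K} δ^k ≥ (73−35)/(35−6) = 1.3103 at δ = 5/6.
At K = 1 the sum is 0.8333 < 1.3103; at K = 2 it is 1.5278 ≥ 1.3103.
So the minimum punishment length is K = 2.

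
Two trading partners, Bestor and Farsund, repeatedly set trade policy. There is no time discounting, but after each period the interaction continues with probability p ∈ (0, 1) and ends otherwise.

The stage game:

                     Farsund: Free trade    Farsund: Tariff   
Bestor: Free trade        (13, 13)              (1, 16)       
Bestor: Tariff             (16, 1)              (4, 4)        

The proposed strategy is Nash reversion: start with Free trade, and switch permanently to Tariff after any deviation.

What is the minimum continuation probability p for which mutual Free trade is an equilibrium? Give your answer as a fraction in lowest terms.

1/4

Expected cooperation value is 13 + p·13 + p²·13 + … = 13/(1−p); deviation gives 16 + p·4/(1−p).
13 ≥ 16(1−p) + 4p ⇒ 12p ≥ 3 ⇒ p ≥ 3/12 = 1/4.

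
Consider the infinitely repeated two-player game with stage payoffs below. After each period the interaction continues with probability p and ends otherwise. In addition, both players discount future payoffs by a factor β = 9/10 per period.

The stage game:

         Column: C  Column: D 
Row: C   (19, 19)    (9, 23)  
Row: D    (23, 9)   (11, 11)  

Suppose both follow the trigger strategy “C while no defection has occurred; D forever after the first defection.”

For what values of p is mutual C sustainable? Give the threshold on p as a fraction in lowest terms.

10/27

With continuation probability p and discount β, the effective per-period discount factor is βp.
Grim-trigger IC: βp ≥ (23−19)/(23−11) = 1/3.
So p ≥ (1/3)/(9/10) = 10/27.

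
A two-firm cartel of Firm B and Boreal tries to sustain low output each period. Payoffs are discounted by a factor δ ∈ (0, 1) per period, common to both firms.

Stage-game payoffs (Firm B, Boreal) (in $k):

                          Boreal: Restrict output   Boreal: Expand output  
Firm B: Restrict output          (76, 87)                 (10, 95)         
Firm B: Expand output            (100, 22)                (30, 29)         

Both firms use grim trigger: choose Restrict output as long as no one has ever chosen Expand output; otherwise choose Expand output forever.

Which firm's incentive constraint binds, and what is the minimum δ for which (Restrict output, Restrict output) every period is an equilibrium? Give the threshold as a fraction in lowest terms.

Firm B; δ ≥ 12/35

Firm B: cooperation gives 76 each period; deviation gives 100 once then 30 forever.
  76/(1−δ) ≥ 100 + 30δ/(1−δ) ⇒ δ ≥ 24/70 = 12/35.
Boreal: cooperation gives 87 each period; deviation gives 95 once then 29 forever.
  δ ≥ 8/66 = 4/33.
Both must hold, so the binding constraint is Firm B's: δ ≥ 12/35.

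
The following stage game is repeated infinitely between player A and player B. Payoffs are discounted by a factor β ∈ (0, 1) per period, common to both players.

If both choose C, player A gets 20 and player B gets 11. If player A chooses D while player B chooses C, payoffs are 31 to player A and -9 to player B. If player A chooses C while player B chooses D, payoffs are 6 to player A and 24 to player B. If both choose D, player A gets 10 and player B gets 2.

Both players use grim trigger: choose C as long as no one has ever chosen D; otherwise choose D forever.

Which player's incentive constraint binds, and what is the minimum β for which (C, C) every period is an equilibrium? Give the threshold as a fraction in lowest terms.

player A: cooperation gives 20 each period; deviation gives 31 once then 10 forever.
  20/(1−β) ≥ 31 + 10β/(1−β) ⇒ β ≥ 11/21.
player B: cooperation gives 11 each period; deviation gives 24 once then 2 forever.
  β ≥ 13/22.
Both must hold, so the binding constraint is player B's: β ≥ 13/22.

player B; β ≥ 13/22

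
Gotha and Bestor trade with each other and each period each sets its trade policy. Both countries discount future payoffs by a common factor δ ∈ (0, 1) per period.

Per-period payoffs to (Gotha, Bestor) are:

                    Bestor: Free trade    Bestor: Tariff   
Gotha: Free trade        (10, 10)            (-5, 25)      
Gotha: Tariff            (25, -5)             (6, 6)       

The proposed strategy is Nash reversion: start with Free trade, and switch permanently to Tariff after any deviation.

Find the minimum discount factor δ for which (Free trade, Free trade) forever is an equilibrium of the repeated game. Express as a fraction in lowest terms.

Under grim trigger the critical discount factor is (T−C)/(T−P) with T = 25, C = 10, P = 6.
δ* = (25−10)/(25−6) = 15/19.

15/19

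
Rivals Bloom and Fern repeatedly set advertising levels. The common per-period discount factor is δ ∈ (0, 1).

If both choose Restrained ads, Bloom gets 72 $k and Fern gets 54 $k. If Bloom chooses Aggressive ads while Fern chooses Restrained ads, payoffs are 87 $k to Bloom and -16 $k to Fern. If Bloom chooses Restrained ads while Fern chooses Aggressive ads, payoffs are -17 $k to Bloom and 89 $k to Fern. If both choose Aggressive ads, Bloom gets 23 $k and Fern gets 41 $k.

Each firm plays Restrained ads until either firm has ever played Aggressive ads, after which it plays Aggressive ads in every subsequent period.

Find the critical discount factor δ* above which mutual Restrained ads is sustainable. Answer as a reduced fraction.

35/48

Bloom's threshold: (87−72)/(87−23) = 15/64.
Fern's threshold: (89−54)/(89−41) = 35/48.
15/64 < 35/48, so Fern binds and δ* = 35/48.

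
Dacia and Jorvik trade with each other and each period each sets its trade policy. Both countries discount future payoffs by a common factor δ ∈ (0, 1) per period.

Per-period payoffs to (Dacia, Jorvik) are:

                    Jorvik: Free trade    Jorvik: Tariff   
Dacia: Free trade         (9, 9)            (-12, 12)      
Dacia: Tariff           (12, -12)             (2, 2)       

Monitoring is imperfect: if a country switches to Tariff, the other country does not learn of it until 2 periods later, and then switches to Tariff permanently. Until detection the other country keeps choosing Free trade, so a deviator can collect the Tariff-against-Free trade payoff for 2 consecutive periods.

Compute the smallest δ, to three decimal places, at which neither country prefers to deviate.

0.548

The best deviation is to choose Tariff for all 2 undetected periods, earning 12 each, then 2 forever once detected.
Deviation value: 12(1−δ^2)/(1−δ) + 2δ^2/(1−δ); cooperation value: 9/(1−δ).
IC: 9 ≥ 12(1−δ^2) + 2δ^2 = 12 − 10δ^2.
So δ^2 ≥ 3/10, giving δ ≥ (3/10)^(1/2) ≈ 0.548.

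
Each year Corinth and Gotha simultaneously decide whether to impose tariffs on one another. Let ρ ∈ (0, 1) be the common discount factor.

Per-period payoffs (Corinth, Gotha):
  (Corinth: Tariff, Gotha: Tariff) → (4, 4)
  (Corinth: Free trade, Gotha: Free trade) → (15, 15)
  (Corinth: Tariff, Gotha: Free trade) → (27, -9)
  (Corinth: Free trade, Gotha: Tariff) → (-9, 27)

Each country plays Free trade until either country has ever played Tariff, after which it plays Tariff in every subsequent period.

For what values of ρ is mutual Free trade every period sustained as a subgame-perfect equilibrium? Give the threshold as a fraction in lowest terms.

12/23

Cooperation forever yields 15 each period: 15/(1−ρ).
Deviating yields 27 once, then 4 forever: 27 + 4ρ/(1−ρ).
No profitable deviation requires 15/(1−ρ) ≥ 27 + 4ρ/(1−ρ).
Multiplying by (1−ρ): 15 ≥ 27(1−ρ) + 4ρ = 27 − 23ρ.
So 23ρ ≥ 12, i.e. ρ ≥ 12/23.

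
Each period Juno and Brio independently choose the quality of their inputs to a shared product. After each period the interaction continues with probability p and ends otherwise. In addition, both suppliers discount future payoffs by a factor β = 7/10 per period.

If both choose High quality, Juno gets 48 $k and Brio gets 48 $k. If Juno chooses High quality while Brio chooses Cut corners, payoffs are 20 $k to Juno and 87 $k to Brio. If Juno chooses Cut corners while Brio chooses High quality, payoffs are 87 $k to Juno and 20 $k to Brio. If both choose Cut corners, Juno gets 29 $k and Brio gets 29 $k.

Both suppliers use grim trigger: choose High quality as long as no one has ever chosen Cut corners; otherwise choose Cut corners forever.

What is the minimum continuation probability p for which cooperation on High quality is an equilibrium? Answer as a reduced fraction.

195/203

With continuation probability p and discount β, the effective per-period discount factor is βp.
Grim-trigger IC: βp ≥ (87−48)/(87−29) = 39/58.
So p ≥ (39/58)/(7/10) = 195/203.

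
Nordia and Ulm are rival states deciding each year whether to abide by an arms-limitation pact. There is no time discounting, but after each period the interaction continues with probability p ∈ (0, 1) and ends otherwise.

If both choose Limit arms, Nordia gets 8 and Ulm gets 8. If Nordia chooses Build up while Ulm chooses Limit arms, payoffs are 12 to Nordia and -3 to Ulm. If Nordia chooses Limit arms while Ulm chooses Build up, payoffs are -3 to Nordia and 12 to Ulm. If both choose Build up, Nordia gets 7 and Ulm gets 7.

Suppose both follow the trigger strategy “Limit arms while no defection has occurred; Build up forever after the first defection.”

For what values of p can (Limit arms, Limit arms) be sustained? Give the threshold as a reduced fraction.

With no time discounting, the continuation probability p plays the role of the discount factor.
Grim-trigger IC: 8/(1−p) ≥ 12 + 7p/(1−p) ⇒ p ≥ (12−8)/(12−7) = 4/5.

4/5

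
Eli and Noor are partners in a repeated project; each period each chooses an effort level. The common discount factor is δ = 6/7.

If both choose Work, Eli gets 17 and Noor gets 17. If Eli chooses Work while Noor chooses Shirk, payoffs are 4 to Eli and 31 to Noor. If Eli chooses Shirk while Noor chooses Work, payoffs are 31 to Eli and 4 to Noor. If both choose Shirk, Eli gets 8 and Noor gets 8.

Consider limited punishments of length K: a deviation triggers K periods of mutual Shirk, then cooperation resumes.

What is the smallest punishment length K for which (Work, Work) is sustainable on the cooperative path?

Need Σ_{k=1}^{K} δ^k ≥ (31−17)/(17−8) = 1.5556 at δ = 6/7.
At K = 1 the sum is 0.8571 < 1.5556; at K = 2 it is 1.5918 ≥ 1.5556.
So the minimum punishment length is K = 2.

2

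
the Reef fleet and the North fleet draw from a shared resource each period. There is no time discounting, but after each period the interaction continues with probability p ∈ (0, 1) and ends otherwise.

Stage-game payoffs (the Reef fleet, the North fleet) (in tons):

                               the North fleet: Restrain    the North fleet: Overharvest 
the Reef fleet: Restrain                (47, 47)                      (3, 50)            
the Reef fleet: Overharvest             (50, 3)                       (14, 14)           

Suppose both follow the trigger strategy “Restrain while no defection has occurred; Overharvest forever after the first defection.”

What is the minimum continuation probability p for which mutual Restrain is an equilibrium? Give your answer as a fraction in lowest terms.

With no time discounting, the continuation probability p plays the role of the discount factor.
Grim-trigger IC: 47/(1−p) ≥ 50 + 14p/(1−p) ⇒ p ≥ (50−47)/(50−14) = 1/12.

1/12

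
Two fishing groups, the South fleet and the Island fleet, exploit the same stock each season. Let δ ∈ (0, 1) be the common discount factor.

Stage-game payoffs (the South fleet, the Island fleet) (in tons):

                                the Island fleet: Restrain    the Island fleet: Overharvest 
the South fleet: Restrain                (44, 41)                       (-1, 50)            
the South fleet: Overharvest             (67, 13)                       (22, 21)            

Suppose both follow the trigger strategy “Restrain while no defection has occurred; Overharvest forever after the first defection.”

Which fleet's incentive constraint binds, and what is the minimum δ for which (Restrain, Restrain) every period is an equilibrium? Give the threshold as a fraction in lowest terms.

For the South fleet: deviation gain 67−44 = 23, per-period punishment loss 44−22 = 22. IC gives δ ≥ 23/45.
For the Island fleet: gain 9, loss 20 per period, so δ ≥ 9/29.
The tighter constraint is the South fleet's, so cooperation needs δ ≥ 23/45.

the South fleet; δ ≥ 23/45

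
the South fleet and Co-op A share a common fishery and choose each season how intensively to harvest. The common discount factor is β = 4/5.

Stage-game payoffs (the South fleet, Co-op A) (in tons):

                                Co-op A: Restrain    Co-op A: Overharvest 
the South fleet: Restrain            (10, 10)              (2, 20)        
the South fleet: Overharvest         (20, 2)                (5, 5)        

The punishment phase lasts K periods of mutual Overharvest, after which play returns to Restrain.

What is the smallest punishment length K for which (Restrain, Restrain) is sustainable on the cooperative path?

4

No profitable deviation requires (10−5)(β+…+β^K) ≥ 20−10, i.e. β+…+β^K ≥ 2 ≈ 2.0000.
With β = 4/5, the partial sums are K=1: 0.8000, K=2: 1.4400, K=3: 1.9520, K=4: 2.3616.
K = 4 is the first length at which the sum reaches 2.0000.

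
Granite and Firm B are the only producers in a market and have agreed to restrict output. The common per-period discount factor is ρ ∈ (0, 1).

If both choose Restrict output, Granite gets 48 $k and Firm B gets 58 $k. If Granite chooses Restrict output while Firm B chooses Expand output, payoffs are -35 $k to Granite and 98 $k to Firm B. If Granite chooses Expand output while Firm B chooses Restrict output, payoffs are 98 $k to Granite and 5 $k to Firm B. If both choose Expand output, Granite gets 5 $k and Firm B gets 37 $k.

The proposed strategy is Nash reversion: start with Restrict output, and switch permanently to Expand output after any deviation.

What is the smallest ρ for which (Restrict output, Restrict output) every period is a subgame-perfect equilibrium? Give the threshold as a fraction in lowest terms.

Granite: cooperation gives 48 each period; deviation gives 98 once then 5 forever.
  48/(1−ρ) ≥ 98 + 5ρ/(1−ρ) ⇒ ρ ≥ 50/93.
Firm B: cooperation gives 58 each period; deviation gives 98 once then 37 forever.
  ρ ≥ 40/61.
Both must hold, so the binding constraint is Firm B's: ρ ≥ 40/61.

40/61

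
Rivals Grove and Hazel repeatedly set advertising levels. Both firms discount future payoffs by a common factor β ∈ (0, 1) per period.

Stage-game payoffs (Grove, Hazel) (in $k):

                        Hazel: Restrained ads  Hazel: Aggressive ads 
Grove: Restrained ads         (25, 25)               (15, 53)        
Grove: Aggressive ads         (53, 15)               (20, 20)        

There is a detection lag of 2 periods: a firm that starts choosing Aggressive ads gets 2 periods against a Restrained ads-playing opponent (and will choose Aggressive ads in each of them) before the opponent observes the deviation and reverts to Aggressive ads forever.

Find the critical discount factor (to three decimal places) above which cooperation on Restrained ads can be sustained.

A deviator earns 53 for 2 periods, then 20 forever; cooperating earns 25 forever. Multiplying the IC by (1−β):
25 ≥ 53(1−β^2) + 20β^2, so 33·β^2 ≥ 28 and β^2 ≥ 28/33.
β ≥ (28/33)^(1/2) ≈ 0.921.

0.921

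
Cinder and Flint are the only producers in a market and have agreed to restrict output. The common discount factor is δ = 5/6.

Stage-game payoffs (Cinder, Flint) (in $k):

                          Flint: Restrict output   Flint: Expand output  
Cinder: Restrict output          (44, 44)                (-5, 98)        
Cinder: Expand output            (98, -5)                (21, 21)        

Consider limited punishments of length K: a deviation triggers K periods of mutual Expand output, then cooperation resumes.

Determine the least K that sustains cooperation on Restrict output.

IC: δ(1−δ^K)/(1−δ) ≥ (98−44)/(44−21) = 54/23.
With δ = 5/6: need 1 − δ^K ≥ 54/23·(1−5/6)/(5/6), i.e. δ^K ≤ 0.5304.
Since (5/6)^3 = 0.5787 and (5/6)^4 = 0.4823, the smallest such K is 4.

4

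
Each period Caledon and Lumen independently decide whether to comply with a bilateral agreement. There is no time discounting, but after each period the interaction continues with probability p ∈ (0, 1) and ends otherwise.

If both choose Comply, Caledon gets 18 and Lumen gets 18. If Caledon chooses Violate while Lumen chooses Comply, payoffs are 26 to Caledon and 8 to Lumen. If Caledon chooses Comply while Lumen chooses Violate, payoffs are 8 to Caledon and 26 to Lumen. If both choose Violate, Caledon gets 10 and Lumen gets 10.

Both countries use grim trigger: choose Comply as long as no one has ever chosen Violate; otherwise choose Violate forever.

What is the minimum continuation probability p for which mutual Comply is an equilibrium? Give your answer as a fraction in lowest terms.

1/2

Expected cooperation value is 18 + p·18 + p²·18 + … = 18/(1−p); deviation gives 26 + p·10/(1−p).
18 ≥ 26(1−p) + 10p ⇒ 16p ≥ 8 ⇒ p ≥ 8/16 = 1/2.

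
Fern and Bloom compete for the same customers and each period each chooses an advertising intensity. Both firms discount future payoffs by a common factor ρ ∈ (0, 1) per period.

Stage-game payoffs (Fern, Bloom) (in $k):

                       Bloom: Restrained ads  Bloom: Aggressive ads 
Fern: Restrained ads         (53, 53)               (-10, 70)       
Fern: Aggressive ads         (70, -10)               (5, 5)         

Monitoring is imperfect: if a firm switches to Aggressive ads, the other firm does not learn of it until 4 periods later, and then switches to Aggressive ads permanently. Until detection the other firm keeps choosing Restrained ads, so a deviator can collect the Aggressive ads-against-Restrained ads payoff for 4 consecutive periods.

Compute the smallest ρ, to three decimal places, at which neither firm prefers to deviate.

0.715

A deviator earns 70 for 4 periods, then 5 forever; cooperating earns 53 forever. Multiplying the IC by (1−ρ):
53 ≥ 70(1−ρ^4) + 5ρ^4, so 65·ρ^4 ≥ 17 and ρ^4 ≥ 17/65.
ρ ≥ (17/65)^(1/4) ≈ 0.715.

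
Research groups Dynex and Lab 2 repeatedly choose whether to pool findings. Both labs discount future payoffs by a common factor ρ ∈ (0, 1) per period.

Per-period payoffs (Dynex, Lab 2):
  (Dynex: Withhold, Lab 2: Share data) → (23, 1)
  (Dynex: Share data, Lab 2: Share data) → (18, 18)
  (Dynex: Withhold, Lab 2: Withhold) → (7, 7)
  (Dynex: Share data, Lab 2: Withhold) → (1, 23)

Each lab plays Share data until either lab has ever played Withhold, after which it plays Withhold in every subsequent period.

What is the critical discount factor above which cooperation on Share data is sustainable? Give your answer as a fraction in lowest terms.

Cooperation forever yields 18 each period: 18/(1−ρ).
Deviating yields 23 once, then 7 forever: 23 + 7ρ/(1−ρ).
No profitable deviation requires 18/(1−ρ) ≥ 23 + 7ρ/(1−ρ).
Multiplying by (1−ρ): 18 ≥ 23(1−ρ) + 7ρ = 23 − 16ρ.
So 16ρ ≥ 5, i.e. ρ ≥ 5/16.

5/16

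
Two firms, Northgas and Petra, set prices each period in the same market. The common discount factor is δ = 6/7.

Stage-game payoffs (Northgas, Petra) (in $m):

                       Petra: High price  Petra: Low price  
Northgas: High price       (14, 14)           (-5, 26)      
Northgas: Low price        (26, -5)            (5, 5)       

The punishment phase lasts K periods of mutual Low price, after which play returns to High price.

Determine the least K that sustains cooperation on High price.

No profitable deviation requires (14−5)(δ+…+δ^K) ≥ 26−14, i.e. δ+…+δ^K ≥ 4/3 ≈ 1.3333.
With δ = 6/7, the partial sums are K=1: 0.8571, K=2: 1.5918.
K = 2 is the first length at which the sum reaches 1.3333.

2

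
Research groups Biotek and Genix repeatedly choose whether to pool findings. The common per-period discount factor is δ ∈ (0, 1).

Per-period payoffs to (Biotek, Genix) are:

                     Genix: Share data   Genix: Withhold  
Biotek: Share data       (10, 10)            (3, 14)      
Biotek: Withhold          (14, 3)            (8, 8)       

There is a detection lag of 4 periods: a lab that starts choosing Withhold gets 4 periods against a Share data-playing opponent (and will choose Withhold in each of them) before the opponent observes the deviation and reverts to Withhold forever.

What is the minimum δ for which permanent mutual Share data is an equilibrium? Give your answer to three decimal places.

0.904

The best deviation is to choose Withhold for all 4 undetected periods, earning 14 each, then 8 forever once detected.
Deviation value: 14(1−δ^4)/(1−δ) + 8δ^4/(1−δ); cooperation value: 10/(1−δ).
IC: 10 ≥ 14(1−δ^4) + 8δ^4 = 14 − 6δ^4.
So δ^4 ≥ 4/6 = 2/3, giving δ ≥ (2/3)^(1/4) ≈ 0.904.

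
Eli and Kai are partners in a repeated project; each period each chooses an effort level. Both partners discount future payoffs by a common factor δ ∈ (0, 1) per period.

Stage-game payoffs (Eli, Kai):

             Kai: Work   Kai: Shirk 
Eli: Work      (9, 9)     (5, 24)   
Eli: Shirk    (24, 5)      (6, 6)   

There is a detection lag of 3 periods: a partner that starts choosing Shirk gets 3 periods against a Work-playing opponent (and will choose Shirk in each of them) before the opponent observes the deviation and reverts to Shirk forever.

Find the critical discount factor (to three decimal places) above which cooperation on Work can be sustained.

A deviator earns 24 for 3 periods, then 6 forever; cooperating earns 9 forever. Multiplying the IC by (1−δ):
9 ≥ 24(1−δ^3) + 6δ^3, so 18·δ^3 ≥ 15 and δ^3 ≥ 5/6.
δ ≥ (5/6)^(1/3) ≈ 0.941.

0.941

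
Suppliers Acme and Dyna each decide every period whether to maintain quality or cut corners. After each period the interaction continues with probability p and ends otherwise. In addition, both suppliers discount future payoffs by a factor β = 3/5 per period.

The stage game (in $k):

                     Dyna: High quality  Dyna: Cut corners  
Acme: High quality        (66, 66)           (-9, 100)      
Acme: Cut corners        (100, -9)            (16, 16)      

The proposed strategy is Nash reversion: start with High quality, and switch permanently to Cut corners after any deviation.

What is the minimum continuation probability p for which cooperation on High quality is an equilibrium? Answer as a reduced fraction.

Expected continuation weight on next period's payoff is β·p = 3/5·p, which plays the role of the discount factor.
Cooperation requires 3/5·p ≥ (100−66)/(100−16) = 17/42, hence p ≥ 85/126.

85/126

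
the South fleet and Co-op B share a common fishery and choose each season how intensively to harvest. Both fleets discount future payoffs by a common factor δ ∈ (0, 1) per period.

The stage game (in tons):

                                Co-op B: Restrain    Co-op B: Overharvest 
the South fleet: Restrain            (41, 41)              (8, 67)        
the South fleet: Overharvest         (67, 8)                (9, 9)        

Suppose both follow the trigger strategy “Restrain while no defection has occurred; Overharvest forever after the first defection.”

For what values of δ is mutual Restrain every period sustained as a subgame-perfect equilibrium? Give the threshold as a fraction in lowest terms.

13/29

Cooperation forever yields 41 each period: 41/(1−δ).
Deviating yields 67 once, then 9 forever: 67 + 9δ/(1−δ).
No profitable deviation requires 41/(1−δ) ≥ 67 + 9δ/(1−δ).
Multiplying by (1−δ): 41 ≥ 67(1−δ) + 9δ = 67 − 58δ.
So 58δ ≥ 26, i.e. δ ≥ 26/58 = 13/29.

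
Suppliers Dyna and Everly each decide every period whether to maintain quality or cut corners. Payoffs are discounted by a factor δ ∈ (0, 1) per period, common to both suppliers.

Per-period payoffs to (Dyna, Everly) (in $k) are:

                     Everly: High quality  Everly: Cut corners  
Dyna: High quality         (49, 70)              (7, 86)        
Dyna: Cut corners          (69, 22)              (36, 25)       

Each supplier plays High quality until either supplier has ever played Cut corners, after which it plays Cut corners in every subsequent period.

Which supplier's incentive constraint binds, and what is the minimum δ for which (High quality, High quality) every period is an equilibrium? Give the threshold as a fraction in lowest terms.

Dyna's threshold: (69−49)/(69−36) = 20/33.
Everly's threshold: (86−70)/(86−25) = 16/61.
20/33 > 16/61, so Dyna binds and δ* = 20/33.

Dyna; δ ≥ 20/33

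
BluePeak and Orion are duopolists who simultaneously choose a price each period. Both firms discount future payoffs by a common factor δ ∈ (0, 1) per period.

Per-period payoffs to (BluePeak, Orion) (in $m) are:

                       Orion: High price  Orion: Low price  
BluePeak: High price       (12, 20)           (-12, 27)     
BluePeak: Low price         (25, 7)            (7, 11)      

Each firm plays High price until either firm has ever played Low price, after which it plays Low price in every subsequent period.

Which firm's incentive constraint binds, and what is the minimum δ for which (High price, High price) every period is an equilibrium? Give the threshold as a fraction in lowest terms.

BluePeak: cooperation gives 12 each period; deviation gives 25 once then 7 forever.
  12/(1−δ) ≥ 25 + 7δ/(1−δ) ⇒ δ ≥ 13/18.
Orion: cooperation gives 20 each period; deviation gives 27 once then 11 forever.
  δ ≥ 7/16.
Both must hold, so the binding constraint is BluePeak's: δ ≥ 13/18.

BluePeak; δ ≥ 13/18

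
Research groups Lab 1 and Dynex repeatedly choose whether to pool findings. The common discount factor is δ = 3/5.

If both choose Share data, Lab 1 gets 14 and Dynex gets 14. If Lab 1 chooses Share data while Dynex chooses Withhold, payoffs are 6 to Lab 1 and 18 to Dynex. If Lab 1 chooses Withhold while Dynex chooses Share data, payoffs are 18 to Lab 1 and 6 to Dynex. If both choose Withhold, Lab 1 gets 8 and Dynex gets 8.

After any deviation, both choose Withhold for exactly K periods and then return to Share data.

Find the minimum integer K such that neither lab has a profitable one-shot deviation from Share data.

2

IC: δ(1−δ^K)/(1−δ) ≥ (18−14)/(14−8) = 2/3.
With δ = 3/5: need 1 − δ^K ≥ 2/3·(1−3/5)/(3/5), i.e. δ^K ≤ 0.5556.
Since (3/5)^1 = 0.6000 and (3/5)^2 = 0.3600, the smallest such K is 2.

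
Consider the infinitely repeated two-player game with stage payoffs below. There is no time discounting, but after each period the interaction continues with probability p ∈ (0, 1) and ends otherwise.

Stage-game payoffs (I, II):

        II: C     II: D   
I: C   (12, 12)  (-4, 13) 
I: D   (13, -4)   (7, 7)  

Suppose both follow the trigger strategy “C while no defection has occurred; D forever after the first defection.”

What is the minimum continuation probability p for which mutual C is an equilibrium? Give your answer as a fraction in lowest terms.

1/6

With no time discounting, the continuation probability p plays the role of the discount factor.
Grim-trigger IC: 12/(1−p) ≥ 13 + 7p/(1−p) ⇒ p ≥ (13−12)/(13−7) = 1/6.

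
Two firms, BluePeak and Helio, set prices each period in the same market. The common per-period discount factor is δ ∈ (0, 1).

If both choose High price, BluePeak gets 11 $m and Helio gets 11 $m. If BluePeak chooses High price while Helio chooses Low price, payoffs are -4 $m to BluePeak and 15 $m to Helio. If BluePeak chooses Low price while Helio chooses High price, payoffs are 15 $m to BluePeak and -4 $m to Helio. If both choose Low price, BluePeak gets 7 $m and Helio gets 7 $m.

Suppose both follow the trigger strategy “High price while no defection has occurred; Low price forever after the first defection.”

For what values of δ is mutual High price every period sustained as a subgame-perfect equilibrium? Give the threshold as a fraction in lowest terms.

1/2

One-period gain from deviating is 15 − 11 = 4. The loss is 11 − 7 = 4 in every subsequent period, with present value 4·δ/(1−δ).
Deviation is unprofitable when 4·δ/(1−δ) ≥ 4, i.e. δ/(1−δ) ≥ 1.
Equivalently δ ≥ 4/(4+4) = 1/2.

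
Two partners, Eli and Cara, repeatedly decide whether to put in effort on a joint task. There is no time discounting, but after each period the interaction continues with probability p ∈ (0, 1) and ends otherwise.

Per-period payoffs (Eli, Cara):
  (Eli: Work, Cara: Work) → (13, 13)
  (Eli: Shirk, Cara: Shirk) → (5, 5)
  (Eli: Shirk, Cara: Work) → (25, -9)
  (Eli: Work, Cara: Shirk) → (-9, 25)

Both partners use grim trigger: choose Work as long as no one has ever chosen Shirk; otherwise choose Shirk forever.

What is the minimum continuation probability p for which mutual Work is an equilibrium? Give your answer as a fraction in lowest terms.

With no time discounting, the continuation probability p plays the role of the discount factor.
Grim-trigger IC: 13/(1−p) ≥ 25 + 5p/(1−p) ⇒ p ≥ (25−13)/(25−5) = 3/5.

3/5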